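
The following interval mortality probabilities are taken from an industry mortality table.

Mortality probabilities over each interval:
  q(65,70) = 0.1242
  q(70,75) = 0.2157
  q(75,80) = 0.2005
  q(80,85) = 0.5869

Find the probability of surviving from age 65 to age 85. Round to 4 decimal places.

Chaining the interval survival probabilities: (1 − 0.1242) × (1 − 0.2157) × (1 − 0.2005) × (1 − 0.5869).
= 0.8758 × 0.7843 × 0.7995 × 0.4131 = 0.226862.

0.2269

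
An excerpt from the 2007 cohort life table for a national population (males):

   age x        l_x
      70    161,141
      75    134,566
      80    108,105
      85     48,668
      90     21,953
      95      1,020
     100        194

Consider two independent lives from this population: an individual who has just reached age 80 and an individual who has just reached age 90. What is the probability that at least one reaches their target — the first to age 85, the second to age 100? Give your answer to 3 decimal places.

0.455

p₁ = l_85/l_80 = 48,668/108,105 = 0.450192; p₂ = l_100/l_90 = 194/21,953 = 0.008837.
P(at least one) = 1 − (1−p₁)(1−p₂) = 1 − 0.549808 × 0.991163 = 0.455051.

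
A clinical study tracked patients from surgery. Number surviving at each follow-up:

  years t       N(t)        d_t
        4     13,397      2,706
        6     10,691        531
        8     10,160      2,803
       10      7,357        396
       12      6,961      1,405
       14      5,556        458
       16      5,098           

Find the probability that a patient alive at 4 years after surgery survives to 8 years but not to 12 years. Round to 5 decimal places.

0.23878

This is the probability of reaching 8 but not 12, conditional on being alive at 4: (N(8) − N(12)) / N(4).
= (10,160 − 6,961) / 13,397 = 3,199 / 13,397 = 0.238785.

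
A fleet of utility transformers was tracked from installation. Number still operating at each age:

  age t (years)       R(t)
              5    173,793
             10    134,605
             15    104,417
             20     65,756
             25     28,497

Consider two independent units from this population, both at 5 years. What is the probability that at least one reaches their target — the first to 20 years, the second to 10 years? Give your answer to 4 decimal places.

0.8598

p₁ = R(20)/R(5) = 65,756/173,793 = 0.378358; p₂ = R(10)/R(5) = 134,605/173,793 = 0.774513.
P(at least one) = 1 − (1−p₁)(1−p₂) = 1 − 0.621642 × 0.225487 = 0.859828.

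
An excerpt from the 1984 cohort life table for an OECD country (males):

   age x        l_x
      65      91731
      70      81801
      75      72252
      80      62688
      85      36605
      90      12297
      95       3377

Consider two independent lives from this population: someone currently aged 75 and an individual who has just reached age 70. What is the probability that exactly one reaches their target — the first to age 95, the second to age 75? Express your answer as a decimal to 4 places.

p₁ = l_95/l_75 = 3377/72252 = 0.046739; p₂ = l_75/l_70 = 72252/81801 = 0.883265.
P(exactly one) = p₁(1−p₂) + (1−p₁)p₂ = 0.005456 + 0.841982 = 0.847438.

0.8474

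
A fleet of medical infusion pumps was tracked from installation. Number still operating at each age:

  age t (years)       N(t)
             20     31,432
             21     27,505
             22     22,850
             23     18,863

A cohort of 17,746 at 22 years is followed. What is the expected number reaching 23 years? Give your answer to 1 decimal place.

The relevant probability is 18,863/22,850 = 0.825514.
Expected number = 17,746 × 0.825514 = 14649.6.

14649.6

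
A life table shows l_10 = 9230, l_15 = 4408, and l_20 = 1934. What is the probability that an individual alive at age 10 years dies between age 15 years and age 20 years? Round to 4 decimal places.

This is the probability of reaching 15 but not 20, conditional on being alive at 10: (l_15 − l_20) / l_10.
= (4408 − 1934) / 9230 = 2474 / 9230 = 0.268039.

0.2680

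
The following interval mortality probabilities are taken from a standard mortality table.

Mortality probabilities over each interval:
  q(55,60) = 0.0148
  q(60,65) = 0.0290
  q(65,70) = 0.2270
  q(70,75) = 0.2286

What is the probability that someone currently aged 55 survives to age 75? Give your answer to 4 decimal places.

Survival from 55 to 75 is the product of surviving each interval: (1 − 0.0148) × (1 − 0.0290) × (1 − 0.2270) × (1 − 0.2286).
= 0.9852 × 0.9710 × 0.7730 × 0.7714 = 0.570431.

0.5704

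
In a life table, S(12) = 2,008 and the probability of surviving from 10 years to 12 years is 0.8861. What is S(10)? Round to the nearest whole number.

S(10) = S(12) / p = 2,008 / 0.8861 = 2266.

2266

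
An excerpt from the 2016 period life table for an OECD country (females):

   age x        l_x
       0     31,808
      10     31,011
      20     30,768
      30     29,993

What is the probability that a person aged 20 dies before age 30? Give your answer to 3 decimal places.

P(die before 30 | alive at 20) = 1 − l_30/l_20 = 1 − 29,993/30,768 = (775)/30,768 = 0.025189.

0.025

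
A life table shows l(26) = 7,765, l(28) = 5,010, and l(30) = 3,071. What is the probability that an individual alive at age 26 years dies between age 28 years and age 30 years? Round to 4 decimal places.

This is the probability of reaching 28 but not 30, conditional on being alive at 26: (l(28) − l(30)) / l(26).
= (5,010 − 3,071) / 7,765 = 1,939 / 7,765 = 0.249710.

0.2497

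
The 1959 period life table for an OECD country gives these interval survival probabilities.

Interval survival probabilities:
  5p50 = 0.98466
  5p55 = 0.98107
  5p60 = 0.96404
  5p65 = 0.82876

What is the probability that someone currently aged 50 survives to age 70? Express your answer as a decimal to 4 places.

Chaining the interval survival probabilities: 0.98466 × 0.98107 × 0.96404 × 0.82876.
= 0.771810.

0.7718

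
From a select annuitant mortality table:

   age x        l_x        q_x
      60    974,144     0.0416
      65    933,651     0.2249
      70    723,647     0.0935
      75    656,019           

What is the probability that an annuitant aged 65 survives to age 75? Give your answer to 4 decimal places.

The conditional survival probability is l_75/l_65 = 656,019/933,651 = 0.702638.

0.7026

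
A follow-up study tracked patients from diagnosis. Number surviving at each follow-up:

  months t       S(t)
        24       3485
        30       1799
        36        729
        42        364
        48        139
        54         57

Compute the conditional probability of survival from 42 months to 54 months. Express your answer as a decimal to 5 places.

The conditional survival probability is S(54)/S(42) = 57/364 = 0.156593.

0.15659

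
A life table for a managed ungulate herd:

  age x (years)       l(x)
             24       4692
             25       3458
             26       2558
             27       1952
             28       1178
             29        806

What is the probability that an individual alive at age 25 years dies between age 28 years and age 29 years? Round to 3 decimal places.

0.108

This is the probability of reaching 28 but not 29, conditional on being alive at 25: (l(28) − l(29)) / l(25).
= (1178 − 806) / 3458 = 372 / 3458 = 0.107577.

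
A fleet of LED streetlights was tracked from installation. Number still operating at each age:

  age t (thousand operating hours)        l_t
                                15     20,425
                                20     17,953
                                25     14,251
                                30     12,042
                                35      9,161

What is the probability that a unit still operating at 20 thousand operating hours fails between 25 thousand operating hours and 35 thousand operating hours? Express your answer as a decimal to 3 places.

This is the probability of reaching 25 but not 35, conditional on being operational at 20: (l_25 − l_35) / l_20.
= (14,251 − 9,161) / 17,953 = 5,090 / 17,953 = 0.283518.

0.284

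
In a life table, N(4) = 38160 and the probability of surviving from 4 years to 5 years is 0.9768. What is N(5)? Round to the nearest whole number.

37275

N(5) = N(4) × p = 38160 × 0.9768 = 37275.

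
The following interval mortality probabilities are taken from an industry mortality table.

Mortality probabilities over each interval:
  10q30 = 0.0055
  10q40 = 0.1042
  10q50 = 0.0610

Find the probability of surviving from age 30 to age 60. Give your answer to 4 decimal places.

Chaining the interval survival probabilities: (1 − 0.0055) × (1 − 0.1042) × (1 − 0.0610).
= 0.9945 × 0.8958 × 0.9390 = 0.836530.

0.8365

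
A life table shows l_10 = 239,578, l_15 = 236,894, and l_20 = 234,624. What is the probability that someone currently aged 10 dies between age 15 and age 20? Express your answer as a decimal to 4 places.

This is the probability of reaching 15 but not 20, conditional on being alive at 10: (l_15 − l_20) / l_10.
= (236,894 − 234,624) / 239,578 = 2,270 / 239,578 = 0.009475.

0.0095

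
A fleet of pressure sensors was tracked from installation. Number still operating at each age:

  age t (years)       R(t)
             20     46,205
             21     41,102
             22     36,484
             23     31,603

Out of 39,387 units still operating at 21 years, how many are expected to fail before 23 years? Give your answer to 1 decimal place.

9102.6

The relevant probability is 1 − 31,603/41,102 = 0.231108.
Expected number = 39,387 × 0.231108 = 9102.6.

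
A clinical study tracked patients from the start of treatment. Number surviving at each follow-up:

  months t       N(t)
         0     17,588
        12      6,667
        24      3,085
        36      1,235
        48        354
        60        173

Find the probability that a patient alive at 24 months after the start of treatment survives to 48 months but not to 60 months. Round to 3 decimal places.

This is the probability of reaching 48 but not 60, conditional on being alive at 24: (N(48) − N(60)) / N(24).
= (354 − 173) / 3,085 = 181 / 3,085 = 0.058671.

0.059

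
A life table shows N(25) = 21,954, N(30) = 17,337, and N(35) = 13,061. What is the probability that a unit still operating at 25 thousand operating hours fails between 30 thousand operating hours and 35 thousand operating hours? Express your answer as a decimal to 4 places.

This is the probability of reaching 30 but not 35, conditional on being operational at 25: (N(30) − N(35)) / N(25).
= (17,337 − 13,061) / 21,954 = 4,276 / 21,954 = 0.194771.

0.1948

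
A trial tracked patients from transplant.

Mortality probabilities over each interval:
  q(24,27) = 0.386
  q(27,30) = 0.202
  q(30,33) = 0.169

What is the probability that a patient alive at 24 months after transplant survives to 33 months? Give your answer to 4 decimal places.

Chaining the interval survival probabilities: (1 − 0.386) × (1 − 0.202) × (1 − 0.169).
= 0.614 × 0.798 × 0.831 = 0.407167.

0.4072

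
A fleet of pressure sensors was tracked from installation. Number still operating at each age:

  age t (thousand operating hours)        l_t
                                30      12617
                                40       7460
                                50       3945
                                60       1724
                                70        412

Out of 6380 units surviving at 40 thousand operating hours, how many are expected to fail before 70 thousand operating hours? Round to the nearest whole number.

The relevant probability is 1 − 412/7460 = 0.944772.
Expected number = 6380 × 0.944772 = 6028.

6028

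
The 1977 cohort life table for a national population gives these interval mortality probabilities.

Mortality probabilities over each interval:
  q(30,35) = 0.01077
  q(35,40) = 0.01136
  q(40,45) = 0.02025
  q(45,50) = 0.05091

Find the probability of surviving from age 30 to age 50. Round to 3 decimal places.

Chaining the interval survival probabilities: (1 − 0.01077) × (1 − 0.01136) × (1 − 0.02025) × (1 − 0.05091).
= 0.98923 × 0.98864 × 0.97975 × 0.94909 = 0.909407.

0.909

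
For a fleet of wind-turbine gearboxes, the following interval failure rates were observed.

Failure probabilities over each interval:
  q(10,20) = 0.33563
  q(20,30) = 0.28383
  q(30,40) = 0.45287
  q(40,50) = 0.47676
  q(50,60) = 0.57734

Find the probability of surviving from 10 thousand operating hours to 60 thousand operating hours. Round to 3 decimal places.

0.058

Survival from 10 to 60 is the product of surviving each interval: (1 − 0.33563) × (1 − 0.28383) × (1 − 0.45287) × (1 − 0.47676) × (1 − 0.57734).
= 0.66437 × 0.71617 × 0.54713 × 0.52324 × 0.42266 = 0.057572.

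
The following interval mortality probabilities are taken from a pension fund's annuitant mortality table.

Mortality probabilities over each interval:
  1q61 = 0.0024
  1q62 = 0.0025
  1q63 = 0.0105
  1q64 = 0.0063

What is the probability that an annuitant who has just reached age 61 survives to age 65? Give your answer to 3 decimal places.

0.978

Chaining the interval survival probabilities: (1 − 0.0024) × (1 − 0.0025) × (1 − 0.0105) × (1 − 0.0063).
= 0.9976 × 0.9975 × 0.9895 × 0.9937 = 0.978454.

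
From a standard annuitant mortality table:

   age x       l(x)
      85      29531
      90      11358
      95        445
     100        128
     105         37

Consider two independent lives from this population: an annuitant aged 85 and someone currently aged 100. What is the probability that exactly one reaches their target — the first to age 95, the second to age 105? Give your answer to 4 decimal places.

p₁ = l(95)/l(85) = 445/29531 = 0.015069; p₂ = l(105)/l(100) = 37/128 = 0.289063.
P(exactly one) = p₁(1−p₂) + (1−p₁)p₂ = 0.010713 + 0.284707 = 0.295420.

0.2954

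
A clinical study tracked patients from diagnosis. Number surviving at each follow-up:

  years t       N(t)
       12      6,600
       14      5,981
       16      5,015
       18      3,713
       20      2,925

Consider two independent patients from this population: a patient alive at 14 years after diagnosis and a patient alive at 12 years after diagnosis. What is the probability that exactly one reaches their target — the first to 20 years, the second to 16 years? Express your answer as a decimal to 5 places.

p₁ = N(20)/N(14) = 2,925/5,981 = 0.489049; p₂ = N(16)/N(12) = 5,015/6,600 = 0.759848.
P(exactly one) = p₁(1−p₂) + (1−p₁)p₂ = 0.117446 + 0.388245 = 0.505691.

0.50569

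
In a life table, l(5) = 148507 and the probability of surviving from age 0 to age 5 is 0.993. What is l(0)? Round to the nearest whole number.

l(0) = l(5) / p = 148507 / 0.993 = 149554.

149554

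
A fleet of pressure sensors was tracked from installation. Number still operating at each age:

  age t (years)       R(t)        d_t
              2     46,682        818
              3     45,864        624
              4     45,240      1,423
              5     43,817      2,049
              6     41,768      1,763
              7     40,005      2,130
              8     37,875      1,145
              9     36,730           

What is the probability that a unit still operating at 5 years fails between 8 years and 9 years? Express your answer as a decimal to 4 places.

0.0261

This is the probability of reaching 8 but not 9, conditional on being operational at 5: (R(8) − R(9)) / R(5).
= (37,875 − 36,730) / 43,817 = 1,145 / 43,817 = 0.026131.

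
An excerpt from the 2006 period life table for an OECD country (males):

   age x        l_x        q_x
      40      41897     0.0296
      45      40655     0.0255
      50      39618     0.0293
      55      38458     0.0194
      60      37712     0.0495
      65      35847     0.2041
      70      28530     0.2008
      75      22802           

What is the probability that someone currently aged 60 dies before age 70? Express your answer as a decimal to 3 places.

0.243

P(die before 70 | alive at 60) = 1 − l_70/l_60 = 1 − 28530/37712 = (9182)/37712 = 0.243477.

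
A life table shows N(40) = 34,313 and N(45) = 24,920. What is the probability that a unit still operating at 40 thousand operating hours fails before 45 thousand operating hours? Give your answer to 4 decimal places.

P(fail before 45 | operational at 40) = 1 − N(45)/N(40) = 1 − 24,920/34,313 = (9,393)/34,313 = 0.273745.

0.2737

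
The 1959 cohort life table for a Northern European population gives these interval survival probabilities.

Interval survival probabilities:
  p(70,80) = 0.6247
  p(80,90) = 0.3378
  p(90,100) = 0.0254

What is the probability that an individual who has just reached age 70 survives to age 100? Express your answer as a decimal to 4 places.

0.0054

Chaining the interval survival probabilities: 0.6247 × 0.3378 × 0.0254.
= 0.005360.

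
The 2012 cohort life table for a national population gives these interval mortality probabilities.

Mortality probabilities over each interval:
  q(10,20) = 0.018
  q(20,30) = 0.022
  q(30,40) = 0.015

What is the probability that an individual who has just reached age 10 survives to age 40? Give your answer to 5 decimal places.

0.94599

Chaining the interval survival probabilities: (1 − 0.018) × (1 − 0.022) × (1 − 0.015).
= 0.982 × 0.978 × 0.985 = 0.945990.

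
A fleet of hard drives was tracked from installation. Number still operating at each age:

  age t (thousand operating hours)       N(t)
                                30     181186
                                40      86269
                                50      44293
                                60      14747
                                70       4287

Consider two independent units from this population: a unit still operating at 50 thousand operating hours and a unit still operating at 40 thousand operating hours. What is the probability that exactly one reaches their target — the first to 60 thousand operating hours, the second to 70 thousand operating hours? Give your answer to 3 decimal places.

0.350

p₁ = N(60)/N(50) = 14747/44293 = 0.332942; p₂ = N(70)/N(40) = 4287/86269 = 0.049693.
P(exactly one) = p₁(1−p₂) + (1−p₁)p₂ = 0.316397 + 0.033148 = 0.349545.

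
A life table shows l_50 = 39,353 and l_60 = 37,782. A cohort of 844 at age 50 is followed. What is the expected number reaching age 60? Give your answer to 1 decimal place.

The relevant probability is 37,782/39,353 = 0.960079.
Expected number = 844 × 0.960079 = 810.3.

810.3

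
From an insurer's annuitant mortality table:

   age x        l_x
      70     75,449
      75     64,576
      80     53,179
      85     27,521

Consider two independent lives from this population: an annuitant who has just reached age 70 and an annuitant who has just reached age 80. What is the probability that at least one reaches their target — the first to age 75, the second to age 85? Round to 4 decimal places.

p₁ = l_75/l_70 = 64,576/75,449 = 0.855889; p₂ = l_85/l_80 = 27,521/53,179 = 0.517516.
P(at least one) = 1 − (1−p₁)(1−p₂) = 1 − 0.144111 × 0.482484 = 0.930469.

0.9305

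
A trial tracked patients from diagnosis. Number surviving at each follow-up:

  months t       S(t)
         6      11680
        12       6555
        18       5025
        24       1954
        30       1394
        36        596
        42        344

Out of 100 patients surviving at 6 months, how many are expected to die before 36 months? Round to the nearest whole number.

95

The relevant probability is 1 − 596/11680 = 0.948973.
Expected number = 100 × 0.948973 = 95.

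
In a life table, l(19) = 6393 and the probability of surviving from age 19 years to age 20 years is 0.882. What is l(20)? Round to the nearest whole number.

5639

l(20) = l(19) × p = 6393 × 0.882 = 5639.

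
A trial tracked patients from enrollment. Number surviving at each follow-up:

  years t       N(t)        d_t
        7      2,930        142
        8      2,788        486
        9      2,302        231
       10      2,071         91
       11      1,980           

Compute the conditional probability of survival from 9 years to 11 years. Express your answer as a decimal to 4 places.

The conditional survival probability is N(11)/N(9) = 1,980/2,302 = 0.860122.

0.8601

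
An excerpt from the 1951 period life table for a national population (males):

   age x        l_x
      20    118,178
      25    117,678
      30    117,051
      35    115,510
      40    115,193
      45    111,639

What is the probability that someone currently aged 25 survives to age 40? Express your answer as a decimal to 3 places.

0.979

We want 15p25 = l_40/l_25.
The conditional survival probability is l_40/l_25 = 115,193/117,678 = 0.978883.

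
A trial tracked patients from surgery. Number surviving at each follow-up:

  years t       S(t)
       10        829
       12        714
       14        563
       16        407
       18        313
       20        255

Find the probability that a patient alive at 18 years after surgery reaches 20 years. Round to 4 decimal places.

The conditional survival probability is S(20)/S(18) = 255/313 = 0.814696.

0.8147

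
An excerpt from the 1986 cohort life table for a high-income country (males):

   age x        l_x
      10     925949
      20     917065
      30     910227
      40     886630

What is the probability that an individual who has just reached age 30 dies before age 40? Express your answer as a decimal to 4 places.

0.0259

P(die before 40 | alive at 30) = 1 − l_40/l_30 = 1 − 886630/910227 = (23597)/910227 = 0.025924.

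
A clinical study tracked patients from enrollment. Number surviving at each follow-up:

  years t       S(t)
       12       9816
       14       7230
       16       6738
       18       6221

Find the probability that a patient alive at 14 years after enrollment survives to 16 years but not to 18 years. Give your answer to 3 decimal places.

0.072

This is the probability of reaching 16 but not 18, conditional on being alive at 14: (S(16) − S(18)) / S(14).
= (6738 − 6221) / 7230 = 517 / 7230 = 0.071508.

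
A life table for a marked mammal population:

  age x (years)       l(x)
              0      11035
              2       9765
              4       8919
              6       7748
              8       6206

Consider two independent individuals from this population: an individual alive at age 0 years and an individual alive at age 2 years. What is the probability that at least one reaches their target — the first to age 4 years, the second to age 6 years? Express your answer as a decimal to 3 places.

p₁ = l(4)/l(0) = 8919/11035 = 0.808246; p₂ = l(6)/l(2) = 7748/9765 = 0.793446.
P(at least one) = 1 − (1−p₁)(1−p₂) = 1 − 0.191754 × 0.206554 = 0.960392.

0.960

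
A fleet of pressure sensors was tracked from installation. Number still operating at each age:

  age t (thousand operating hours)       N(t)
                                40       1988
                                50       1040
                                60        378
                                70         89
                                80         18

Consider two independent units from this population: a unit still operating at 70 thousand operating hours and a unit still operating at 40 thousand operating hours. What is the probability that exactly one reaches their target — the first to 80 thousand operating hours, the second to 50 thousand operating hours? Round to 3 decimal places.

0.514

p₁ = N(80)/N(70) = 18/89 = 0.202247; p₂ = N(50)/N(40) = 1040/1988 = 0.523139.
P(exactly one) = p₁(1−p₂) + (1−p₁)p₂ = 0.096444 + 0.417336 = 0.513779.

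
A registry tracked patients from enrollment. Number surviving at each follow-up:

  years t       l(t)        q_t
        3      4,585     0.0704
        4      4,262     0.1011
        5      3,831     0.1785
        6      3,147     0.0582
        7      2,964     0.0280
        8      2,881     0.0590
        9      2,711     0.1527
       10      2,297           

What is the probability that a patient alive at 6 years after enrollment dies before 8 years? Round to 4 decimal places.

0.0845

P(die before 8 | alive at 6) = 1 − l(8)/l(6) = 1 − 2,881/3,147 = (266)/3,147 = 0.084525.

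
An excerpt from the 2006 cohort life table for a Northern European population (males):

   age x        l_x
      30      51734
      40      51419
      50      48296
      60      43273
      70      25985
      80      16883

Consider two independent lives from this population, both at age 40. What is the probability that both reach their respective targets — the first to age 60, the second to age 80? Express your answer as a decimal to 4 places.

p₁ = l_60/l_40 = 43273/51419 = 0.841576; p₂ = l_80/l_40 = 16883/51419 = 0.328342.
P(both) = p₁ × p₂ = 0.841576 × 0.328342 = 0.276325.

0.2763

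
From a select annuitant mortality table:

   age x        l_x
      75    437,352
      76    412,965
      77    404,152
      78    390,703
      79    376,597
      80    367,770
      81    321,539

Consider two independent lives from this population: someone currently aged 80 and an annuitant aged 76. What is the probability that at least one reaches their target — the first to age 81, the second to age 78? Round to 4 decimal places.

0.9932

p₁ = l_81/l_80 = 321,539/367,770 = 0.874294; p₂ = l_78/l_76 = 390,703/412,965 = 0.946092.
P(at least one) = 1 − (1−p₁)(1−p₂) = 1 − 0.125706 × 0.053908 = 0.993223.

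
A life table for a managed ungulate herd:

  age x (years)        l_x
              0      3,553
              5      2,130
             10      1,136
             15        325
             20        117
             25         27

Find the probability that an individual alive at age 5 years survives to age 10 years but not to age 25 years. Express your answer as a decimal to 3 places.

0.521

This is the probability of reaching 10 but not 25, conditional on being alive at 5: (l_10 − l_25) / l_5.
= (1,136 − 27) / 2,130 = 1,109 / 2,130 = 0.520657.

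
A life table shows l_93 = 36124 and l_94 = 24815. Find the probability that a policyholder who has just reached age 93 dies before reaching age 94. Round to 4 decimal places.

0.3131

P(die before 94 | alive at 93) = 1 − l_94/l_93 = 1 − 24815/36124 = (11309)/36124 = 0.313061.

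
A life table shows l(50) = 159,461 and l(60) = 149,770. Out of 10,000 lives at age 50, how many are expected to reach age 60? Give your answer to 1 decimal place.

9392.3

The relevant probability is 149,770/159,461 = 0.939227.
Expected number = 10,000 × 0.939227 = 9392.3.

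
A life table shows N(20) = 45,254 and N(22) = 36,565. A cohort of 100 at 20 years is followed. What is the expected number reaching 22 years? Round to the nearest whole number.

The relevant probability is 36,565/45,254 = 0.807995.
Expected number = 100 × 0.807995 = 81.

81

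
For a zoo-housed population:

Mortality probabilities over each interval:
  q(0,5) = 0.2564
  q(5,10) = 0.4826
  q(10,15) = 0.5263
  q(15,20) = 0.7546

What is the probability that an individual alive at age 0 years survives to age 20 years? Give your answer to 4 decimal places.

Survival from 0 to 20 is the product of surviving each interval: (1 − 0.2564) × (1 − 0.4826) × (1 − 0.5263) × (1 − 0.7546).
= 0.7436 × 0.5174 × 0.4737 × 0.2454 = 0.044724.

0.0447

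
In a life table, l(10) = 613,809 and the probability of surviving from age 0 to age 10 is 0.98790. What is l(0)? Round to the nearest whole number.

621327

l(0) = l(10) / p = 613,809 / 0.98790 = 621327.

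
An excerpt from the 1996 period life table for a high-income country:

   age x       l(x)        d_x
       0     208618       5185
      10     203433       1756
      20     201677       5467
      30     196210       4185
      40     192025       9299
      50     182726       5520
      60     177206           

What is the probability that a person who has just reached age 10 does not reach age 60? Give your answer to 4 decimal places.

0.1289

P(die before 60 | alive at 10) = 1 − l(60)/l(10) = 1 − 177206/203433 = (26227)/203433 = 0.128922.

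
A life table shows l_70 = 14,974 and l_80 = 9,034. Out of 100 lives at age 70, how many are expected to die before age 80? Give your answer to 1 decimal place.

The relevant probability is 1 − 9,034/14,974 = 0.396688.
Expected number = 100 × 0.396688 = 39.7.

39.7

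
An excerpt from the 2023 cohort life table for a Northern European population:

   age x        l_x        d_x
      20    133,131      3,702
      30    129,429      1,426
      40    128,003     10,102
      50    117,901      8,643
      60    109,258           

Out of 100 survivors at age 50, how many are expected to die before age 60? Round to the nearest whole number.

7

The relevant probability is 1 − 109,258/117,901 = 0.073307.
Expected number = 100 × 0.073307 = 7.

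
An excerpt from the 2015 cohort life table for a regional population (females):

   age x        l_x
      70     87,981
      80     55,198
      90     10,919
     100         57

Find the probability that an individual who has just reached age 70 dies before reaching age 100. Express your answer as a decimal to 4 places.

0.9994

P(die before 100 | alive at 70) = 1 − l_100/l_70 = 1 − 57/87,981 = (87,924)/87,981 = 0.999352.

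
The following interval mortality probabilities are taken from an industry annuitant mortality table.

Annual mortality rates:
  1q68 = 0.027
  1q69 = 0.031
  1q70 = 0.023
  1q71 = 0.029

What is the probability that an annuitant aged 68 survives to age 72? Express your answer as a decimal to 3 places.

The overall survival probability is (1 − 0.027) × (1 − 0.031) × (1 − 0.023) × (1 − 0.029).
= 0.973 × 0.969 × 0.977 × 0.971 = 0.894438.

0.894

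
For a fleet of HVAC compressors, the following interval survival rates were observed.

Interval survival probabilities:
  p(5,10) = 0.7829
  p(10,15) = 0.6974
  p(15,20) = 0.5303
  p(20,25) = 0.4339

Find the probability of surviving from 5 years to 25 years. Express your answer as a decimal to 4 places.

0.1256

Chaining the interval survival probabilities: 0.7829 × 0.6974 × 0.5303 × 0.4339.
= 0.125632.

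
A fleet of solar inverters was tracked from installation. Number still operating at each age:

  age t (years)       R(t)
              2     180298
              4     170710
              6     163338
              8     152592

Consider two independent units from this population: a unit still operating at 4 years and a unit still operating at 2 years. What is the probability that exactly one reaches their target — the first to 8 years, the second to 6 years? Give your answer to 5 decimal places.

p₁ = R(8)/R(4) = 152592/170710 = 0.893867; p₂ = R(6)/R(2) = 163338/180298 = 0.905934.
P(exactly one) = p₁(1−p₂) + (1−p₁)p₂ = 0.084082 + 0.096149 = 0.180232.

0.18023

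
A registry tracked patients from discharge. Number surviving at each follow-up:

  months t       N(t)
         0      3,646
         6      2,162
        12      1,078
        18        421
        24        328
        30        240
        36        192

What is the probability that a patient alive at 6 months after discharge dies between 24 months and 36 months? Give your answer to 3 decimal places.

0.063

This is the probability of reaching 24 but not 36, conditional on being alive at 6: (N(24) − N(36)) / N(6).
= (328 − 192) / 2,162 = 136 / 2,162 = 0.062905.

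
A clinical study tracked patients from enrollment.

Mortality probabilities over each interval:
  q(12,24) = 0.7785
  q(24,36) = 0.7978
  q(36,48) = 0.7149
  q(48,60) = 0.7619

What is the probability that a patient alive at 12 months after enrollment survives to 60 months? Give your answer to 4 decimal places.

The overall survival probability is (1 − 0.7785) × (1 − 0.7978) × (1 − 0.7149) × (1 − 0.7619).
= 0.2215 × 0.2022 × 0.2851 × 0.2381 = 0.003040.

0.0030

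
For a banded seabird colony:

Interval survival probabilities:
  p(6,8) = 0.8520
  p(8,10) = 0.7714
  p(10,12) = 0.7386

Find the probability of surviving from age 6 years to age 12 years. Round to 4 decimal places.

P(survive 6→12) = 0.8520 × 0.7714 × 0.7386.
= 0.485432.

0.4854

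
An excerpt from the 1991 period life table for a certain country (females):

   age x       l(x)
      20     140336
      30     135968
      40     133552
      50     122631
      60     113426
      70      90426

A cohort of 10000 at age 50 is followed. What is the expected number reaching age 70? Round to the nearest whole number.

The relevant probability is 90426/122631 = 0.737383.
Expected number = 10000 × 0.737383 = 7374.

7374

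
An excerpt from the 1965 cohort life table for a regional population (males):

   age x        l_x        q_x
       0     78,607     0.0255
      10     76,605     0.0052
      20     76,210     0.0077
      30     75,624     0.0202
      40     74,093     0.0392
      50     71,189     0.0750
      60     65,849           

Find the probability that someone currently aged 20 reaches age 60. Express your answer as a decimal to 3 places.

We want 40p20 = l_60/l_20.
The conditional survival probability is l_60/l_20 = 65,849/76,210 = 0.864047.

0.864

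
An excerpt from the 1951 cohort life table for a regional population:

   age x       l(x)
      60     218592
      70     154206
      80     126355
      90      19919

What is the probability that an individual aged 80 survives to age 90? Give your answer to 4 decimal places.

The conditional survival probability is l(90)/l(80) = 19919/126355 = 0.157643.

0.1576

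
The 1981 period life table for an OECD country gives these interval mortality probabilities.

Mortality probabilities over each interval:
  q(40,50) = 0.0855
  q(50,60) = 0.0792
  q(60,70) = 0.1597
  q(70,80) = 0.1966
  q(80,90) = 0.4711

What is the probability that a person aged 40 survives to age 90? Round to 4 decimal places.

The overall survival probability is (1 − 0.0855) × (1 − 0.0792) × (1 − 0.1597) × (1 − 0.1966) × (1 − 0.4711).
= 0.9145 × 0.9208 × 0.8403 × 0.8034 × 0.5289 = 0.300669.

0.3007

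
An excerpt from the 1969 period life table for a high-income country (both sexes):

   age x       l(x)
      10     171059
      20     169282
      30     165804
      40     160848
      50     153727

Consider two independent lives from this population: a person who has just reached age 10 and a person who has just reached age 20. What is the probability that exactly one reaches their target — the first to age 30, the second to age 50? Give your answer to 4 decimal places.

p₁ = l(30)/l(10) = 165804/171059 = 0.969280; p₂ = l(50)/l(20) = 153727/169282 = 0.908112.
P(exactly one) = p₁(1−p₂) + (1−p₁)p₂ = 0.089065 + 0.027897 = 0.116962.

0.1170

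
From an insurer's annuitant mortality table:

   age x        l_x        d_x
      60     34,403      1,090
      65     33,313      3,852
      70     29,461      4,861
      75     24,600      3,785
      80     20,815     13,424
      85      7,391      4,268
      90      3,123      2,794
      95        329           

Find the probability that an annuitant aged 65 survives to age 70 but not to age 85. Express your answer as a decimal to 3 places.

This is the probability of reaching 70 but not 85, conditional on being alive at 65: (l_70 − l_85) / l_65.
= (29,461 − 7,391) / 33,313 = 22,070 / 33,313 = 0.662504.

0.663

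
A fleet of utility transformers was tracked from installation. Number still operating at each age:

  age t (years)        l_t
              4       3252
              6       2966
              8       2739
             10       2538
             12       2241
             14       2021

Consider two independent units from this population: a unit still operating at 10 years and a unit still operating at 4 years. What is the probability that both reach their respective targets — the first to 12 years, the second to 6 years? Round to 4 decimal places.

p₁ = l_12/l_10 = 2241/2538 = 0.882979; p₂ = l_6/l_4 = 2966/3252 = 0.912054.
P(both) = p₁ × p₂ = 0.882979 × 0.912054 = 0.805325.

0.8053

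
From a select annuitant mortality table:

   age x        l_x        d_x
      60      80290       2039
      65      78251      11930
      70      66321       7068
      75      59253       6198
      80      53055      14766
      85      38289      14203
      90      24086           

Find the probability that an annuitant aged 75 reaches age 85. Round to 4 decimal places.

We want 10p75 = l_85/l_75.
The conditional survival probability is l_85/l_75 = 38289/59253 = 0.646195.

0.6462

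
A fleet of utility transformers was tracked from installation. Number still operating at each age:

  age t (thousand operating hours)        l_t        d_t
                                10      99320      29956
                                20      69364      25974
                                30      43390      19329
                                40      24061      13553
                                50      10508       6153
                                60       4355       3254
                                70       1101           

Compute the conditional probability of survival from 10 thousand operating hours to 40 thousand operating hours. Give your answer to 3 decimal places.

0.242

The conditional survival probability is l_40/l_10 = 24061/99320 = 0.242257.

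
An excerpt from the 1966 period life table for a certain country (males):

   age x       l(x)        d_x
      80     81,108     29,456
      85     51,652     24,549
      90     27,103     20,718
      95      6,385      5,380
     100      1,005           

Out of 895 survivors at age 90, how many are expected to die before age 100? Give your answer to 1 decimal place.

The relevant probability is 1 − 1,005/27,103 = 0.962919.
Expected number = 895 × 0.962919 = 861.8.

861.8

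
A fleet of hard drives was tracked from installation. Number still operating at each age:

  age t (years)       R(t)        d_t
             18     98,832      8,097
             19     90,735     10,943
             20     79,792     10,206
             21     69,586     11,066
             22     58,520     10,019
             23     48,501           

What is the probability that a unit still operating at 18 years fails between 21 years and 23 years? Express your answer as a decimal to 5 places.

This is the probability of reaching 21 but not 23, conditional on being operational at 18: (R(21) − R(23)) / R(18).
= (69,586 − 48,501) / 98,832 = 21,085 / 98,832 = 0.213342.

0.21334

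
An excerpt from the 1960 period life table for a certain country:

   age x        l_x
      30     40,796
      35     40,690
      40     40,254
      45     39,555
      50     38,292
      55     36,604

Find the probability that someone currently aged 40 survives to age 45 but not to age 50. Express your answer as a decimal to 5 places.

0.03138

This is the probability of reaching 45 but not 50, conditional on being alive at 40: (l_45 − l_50) / l_40.
= (39,555 − 38,292) / 40,254 = 1,263 / 40,254 = 0.031376.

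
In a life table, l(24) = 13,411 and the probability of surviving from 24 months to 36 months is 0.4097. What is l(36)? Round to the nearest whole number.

l(36) = l(24) × p = 13,411 × 0.4097 = 5494.

5494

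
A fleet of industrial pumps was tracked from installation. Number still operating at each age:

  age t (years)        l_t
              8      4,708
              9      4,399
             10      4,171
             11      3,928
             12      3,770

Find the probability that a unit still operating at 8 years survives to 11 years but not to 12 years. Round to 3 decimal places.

0.034

This is the probability of reaching 11 but not 12, conditional on being operational at 8: (l_11 − l_12) / l_8.
= (3,928 − 3,770) / 4,708 = 158 / 4,708 = 0.033560.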